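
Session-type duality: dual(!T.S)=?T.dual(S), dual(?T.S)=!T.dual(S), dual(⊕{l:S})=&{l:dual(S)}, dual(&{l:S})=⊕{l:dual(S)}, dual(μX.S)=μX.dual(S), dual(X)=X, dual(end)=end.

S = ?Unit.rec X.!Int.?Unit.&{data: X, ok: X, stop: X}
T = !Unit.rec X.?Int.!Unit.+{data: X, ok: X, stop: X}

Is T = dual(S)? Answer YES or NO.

?Unit | !Unit  ✓
  rec X | rec X  ✓ (binder kept)
    !Int | ?Int  ✓
      ?Unit | !Unit  ✓
        &{data,ok,stop} | +{data,ok,stop}  ✓ same labels
          • data:
            X | X  ✓
          • ok:
            X | X  ✓
          • stop:
            X | X  ✓

YES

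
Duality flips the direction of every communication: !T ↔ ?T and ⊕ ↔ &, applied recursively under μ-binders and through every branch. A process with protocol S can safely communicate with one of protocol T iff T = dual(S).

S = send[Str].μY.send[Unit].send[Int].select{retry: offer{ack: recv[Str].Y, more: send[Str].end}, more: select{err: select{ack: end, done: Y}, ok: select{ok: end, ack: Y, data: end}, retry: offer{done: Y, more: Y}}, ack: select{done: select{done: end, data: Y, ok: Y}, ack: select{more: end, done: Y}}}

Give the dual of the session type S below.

recv[Str].μY.recv[Unit].recv[Int].offer{retry: select{ack: send[Str].Y, more: recv[Str].end}, more: offer{err: offer{ack: end, done: Y}, ok: offer{ok: end, ack: Y, data: end}, retry: select{done: Y, more: Y}}, ack: offer{done: offer{done: end, data: Y, ok: Y}, ack: offer{more: end, done: Y}}}

send[Str] = recv[Str]
  μY = μY  (μ self-dual)
    send[Unit] = recv[Unit]
      send[Int] = recv[Int]
        select{retry,more,ack} = offer{retry,more,ack}  (internal→external)
          [retry]
            offer{ack,more} = select{ack,more}  (&→⊕)
              [ack]
                recv[Str] = send[Str]
                  Y self-dual
              [more]
                send[Str] = recv[Str]
                  end self-dual
          [more]
            select{err,ok,retry} = offer{err,ok,retry}  (internal→external)
              [err]
                select{ack,done} = offer{ack,done}  (internal→external)
                  [ack]
                    end self-dual
                  [done]
                    Y self-dual
              [ok]
                select{ok,ack,data} = offer{ok,ack,data}  (internal→external)
                  [ok]
                    end self-dual
                  [ack]
                    Y self-dual
                  [data]
                    end self-dual
              [retry]
                offer{done,more} = select{done,more}  (&→⊕)
                  [done]
                    Y self-dual
                  [more]
                    Y self-dual
          [ack]
            select{done,ack} = offer{done,ack}  (internal→external)
              [done]
                select{done,data,ok} = offer{done,data,ok}  (internal→external)
                  [done]
                    end self-dual
                  [data]
                    Y self-dual
                  [ok]
                    Y self-dual
              [ack]
                select{more,done} = offer{more,done}  (internal→external)
                  [more]
                    end self-dual
                  [done]
                    Y self-dual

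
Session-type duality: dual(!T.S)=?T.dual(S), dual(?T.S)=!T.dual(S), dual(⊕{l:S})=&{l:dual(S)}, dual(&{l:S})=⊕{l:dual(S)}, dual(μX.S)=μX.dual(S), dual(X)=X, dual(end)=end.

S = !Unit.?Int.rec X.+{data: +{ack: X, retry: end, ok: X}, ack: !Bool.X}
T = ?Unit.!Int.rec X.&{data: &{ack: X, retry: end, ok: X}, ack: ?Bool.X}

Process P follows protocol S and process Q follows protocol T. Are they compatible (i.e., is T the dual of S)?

!Unit ‖ ?Unit  ok
  ?Int ‖ !Int  ok
    rec X ‖ rec X  ok (binder kept)
      +{data,ack} ‖ &{data,ack}  ok same labels
        case data:
          +{ack,retry,ok} ‖ &{ack,retry,ok}  ok same labels
            case ack:
              X ‖ X  ok
            case retry:
              end ‖ end  ok
            case ok:
              X ‖ X  ok
        case ack:
          !Bool ‖ ?Bool  ok
            X ‖ X  ok

YES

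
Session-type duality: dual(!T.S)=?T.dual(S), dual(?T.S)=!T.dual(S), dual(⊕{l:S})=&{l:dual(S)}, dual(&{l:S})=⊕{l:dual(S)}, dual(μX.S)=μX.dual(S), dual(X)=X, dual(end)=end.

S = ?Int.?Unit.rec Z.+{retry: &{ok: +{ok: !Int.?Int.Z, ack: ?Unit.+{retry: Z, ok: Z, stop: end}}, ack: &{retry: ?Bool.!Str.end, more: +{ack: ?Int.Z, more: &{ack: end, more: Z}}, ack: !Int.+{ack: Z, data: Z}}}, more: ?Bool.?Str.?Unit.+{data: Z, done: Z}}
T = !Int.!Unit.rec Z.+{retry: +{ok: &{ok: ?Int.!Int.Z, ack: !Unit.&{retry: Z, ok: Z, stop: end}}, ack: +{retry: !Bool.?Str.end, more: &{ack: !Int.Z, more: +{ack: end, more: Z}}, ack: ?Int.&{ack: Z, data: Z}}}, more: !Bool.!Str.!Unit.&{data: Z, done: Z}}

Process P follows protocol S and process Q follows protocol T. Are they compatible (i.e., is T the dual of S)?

NO

?Int | !Int  ✓
  ?Unit | !Unit  ✓
    rec Z | rec Z  ✓ (μ self-dual)
      +{retry,more} | +{retry,more}  ✗ choice polarity not flipped — not dual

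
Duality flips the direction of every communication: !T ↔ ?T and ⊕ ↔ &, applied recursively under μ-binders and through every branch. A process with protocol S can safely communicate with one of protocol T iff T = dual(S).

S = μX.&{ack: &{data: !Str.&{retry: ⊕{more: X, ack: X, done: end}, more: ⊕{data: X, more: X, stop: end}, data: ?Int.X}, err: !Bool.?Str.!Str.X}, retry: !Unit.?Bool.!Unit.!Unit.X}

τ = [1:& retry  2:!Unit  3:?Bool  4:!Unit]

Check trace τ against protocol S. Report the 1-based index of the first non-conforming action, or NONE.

NONE

[1] & retry  match  cont: !Unit.?Bool.!Unit.!Unit.μX.…
[2] !Unit  match  cont: ?Bool.!Unit.!Unit.μX.…
[3] ?Bool  match  cont: !Unit.!Unit.μX.…
[4] !Unit  match  cont: !Unit.μX.…
τ conforms to S (length 4)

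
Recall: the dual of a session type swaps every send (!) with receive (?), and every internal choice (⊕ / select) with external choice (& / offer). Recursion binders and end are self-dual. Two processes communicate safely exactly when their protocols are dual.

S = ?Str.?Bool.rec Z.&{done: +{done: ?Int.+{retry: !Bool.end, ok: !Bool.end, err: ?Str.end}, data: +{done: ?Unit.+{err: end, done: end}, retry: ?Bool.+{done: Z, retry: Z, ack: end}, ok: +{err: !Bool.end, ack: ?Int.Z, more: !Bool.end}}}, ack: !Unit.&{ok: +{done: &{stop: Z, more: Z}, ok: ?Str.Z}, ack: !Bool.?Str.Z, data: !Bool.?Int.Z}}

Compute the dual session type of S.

?Str → !Str
  ?Bool → !Bool
    rec Z → rec Z  (binder kept)
      &{done,ack} → +{done,ack}  (&→⊕)
        [done]
          +{done,data} → &{done,data}  (⊕→&)
            [done]
              ?Int → !Int
                +{retry,ok,err} → &{retry,ok,err}  (⊕→&)
                  [retry]
                    !Bool → ?Bool
                      dual(end) = end
                  [ok]
                    !Bool → ?Bool
                      dual(end) = end
                  [err]
                    ?Str → !Str
                      dual(end) = end
            [data]
              +{done,retry,ok} → &{done,retry,ok}  (⊕→&)
                [done]
                  ?Unit → !Unit
                    +{err,done} → &{err,done}  (⊕→&)
                      [err]
                        dual(end) = end
                      [done]
                        dual(end) = end
                [retry]
                  ?Bool → !Bool
                    +{done,retry,ack} → &{done,retry,ack}  (⊕→&)
                      [done]
                        dual(Z) = Z
                      [retry]
                        dual(Z) = Z
                      [ack]
                        dual(end) = end
                [ok]
                  +{err,ack,more} → &{err,ack,more}  (⊕→&)
                    [err]
                      !Bool → ?Bool
                        dual(end) = end
                    [ack]
                      ?Int → !Int
                        dual(Z) = Z
                    [more]
                      !Bool → ?Bool
                        dual(end) = end
        [ack]
          !Unit → ?Unit
            &{ok,ack,data} → +{ok,ack,data}  (&→⊕)
              [ok]
                +{done,ok} → &{done,ok}  (⊕→&)
                  [done]
                    &{stop,more} → +{stop,more}  (&→⊕)
                      [stop]
                        dual(Z) = Z
                      [more]
                        dual(Z) = Z
                  [ok]
                    ?Str → !Str
                      dual(Z) = Z
              [ack]
                !Bool → ?Bool
                  ?Str → !Str
                    dual(Z) = Z
              [data]
                !Bool → ?Bool
                  ?Int → !Int
                    dual(Z) = Z

!Str.!Bool.rec Z.+{done: &{done: !Int.&{retry: ?Bool.end, ok: ?Bool.end, err: !Str.end}, data: &{done: !Unit.&{err: end, done: end}, retry: !Bool.&{done: Z, retry: Z, ack: end}, ok: &{err: ?Bool.end, ack: !Int.Z, more: ?Bool.end}}}, ack: ?Unit.+{ok: &{done: +{stop: Z, more: Z}, ok: !Str.Z}, ack: ?Bool.!Str.Z, data: ?Bool.!Int.Z}}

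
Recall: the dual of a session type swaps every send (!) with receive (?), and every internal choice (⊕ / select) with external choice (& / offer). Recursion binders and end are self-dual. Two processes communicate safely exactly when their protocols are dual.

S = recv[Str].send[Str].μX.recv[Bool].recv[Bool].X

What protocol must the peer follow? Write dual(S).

recv[Str] = send[Str]
  send[Str] = recv[Str]
    μX = μX  (binder kept)
      recv[Bool] = send[Bool]
        recv[Bool] = send[Bool]
          X self-dual

send[Str].recv[Str].μX.send[Bool].send[Bool].X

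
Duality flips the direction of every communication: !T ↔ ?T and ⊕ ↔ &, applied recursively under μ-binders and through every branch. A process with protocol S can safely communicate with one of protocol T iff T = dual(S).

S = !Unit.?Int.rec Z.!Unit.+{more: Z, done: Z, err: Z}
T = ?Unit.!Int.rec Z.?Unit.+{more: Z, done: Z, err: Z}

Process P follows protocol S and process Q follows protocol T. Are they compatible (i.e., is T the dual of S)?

NO

!Unit | ?Unit  ✓
  ?Int | !Int  ✓
    rec Z | rec Z  ✓ (μ self-dual)
      !Unit | ?Unit  ✓
        +{more,done,err} | +{more,done,err}  ✗ choice polarity not flipped — not dual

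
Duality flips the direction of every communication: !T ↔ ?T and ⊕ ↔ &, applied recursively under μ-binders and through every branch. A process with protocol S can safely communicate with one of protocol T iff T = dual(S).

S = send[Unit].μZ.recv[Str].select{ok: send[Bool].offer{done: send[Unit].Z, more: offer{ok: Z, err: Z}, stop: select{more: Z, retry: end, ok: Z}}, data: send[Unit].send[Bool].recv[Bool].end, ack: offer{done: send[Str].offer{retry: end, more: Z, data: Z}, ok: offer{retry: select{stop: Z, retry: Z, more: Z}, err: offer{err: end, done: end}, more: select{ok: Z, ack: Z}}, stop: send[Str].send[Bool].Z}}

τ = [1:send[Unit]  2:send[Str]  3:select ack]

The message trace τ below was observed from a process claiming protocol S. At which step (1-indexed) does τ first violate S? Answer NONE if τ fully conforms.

step 1: send[Unit]  ok  residual = μZ.…
step 2: got send[Str], protocol expects recv[Str]  ✗

2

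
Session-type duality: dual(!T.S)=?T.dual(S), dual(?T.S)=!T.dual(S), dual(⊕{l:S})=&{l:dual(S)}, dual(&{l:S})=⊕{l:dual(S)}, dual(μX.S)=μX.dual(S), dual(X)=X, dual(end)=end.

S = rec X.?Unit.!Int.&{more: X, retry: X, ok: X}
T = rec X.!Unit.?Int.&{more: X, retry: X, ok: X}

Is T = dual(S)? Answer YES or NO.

rec X | rec X  match (binder kept)
  ?Unit | !Unit  match
    !Int | ?Int  match
      &{more,retry,ok} | &{more,retry,ok}  ✗ choice polarity not flipped — not dual

NO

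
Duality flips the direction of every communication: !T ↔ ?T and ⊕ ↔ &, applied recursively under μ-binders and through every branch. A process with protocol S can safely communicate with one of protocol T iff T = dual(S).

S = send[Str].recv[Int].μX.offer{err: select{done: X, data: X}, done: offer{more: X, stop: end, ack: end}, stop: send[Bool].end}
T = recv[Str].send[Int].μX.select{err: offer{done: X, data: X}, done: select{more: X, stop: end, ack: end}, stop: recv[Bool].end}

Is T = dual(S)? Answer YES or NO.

YES

send[Str] vs recv[Str]  ✓
  recv[Int] vs send[Int]  ✓
    μX vs μX  ✓ (μ self-dual)
      offer{err,done,stop} vs select{err,done,stop}  ✓ labels match
        case err:
          select{done,data} vs offer{done,data}  ✓ labels match
            case done:
              X vs X  ✓
            case data:
              X vs X  ✓
        case done:
          offer{more,stop,ack} vs select{more,stop,ack}  ✓ labels match
            case more:
              X vs X  ✓
            case stop:
              end vs end  ✓
            case ack:
              end vs end  ✓
        case stop:
          send[Bool] vs recv[Bool]  ✓
            end vs end  ✓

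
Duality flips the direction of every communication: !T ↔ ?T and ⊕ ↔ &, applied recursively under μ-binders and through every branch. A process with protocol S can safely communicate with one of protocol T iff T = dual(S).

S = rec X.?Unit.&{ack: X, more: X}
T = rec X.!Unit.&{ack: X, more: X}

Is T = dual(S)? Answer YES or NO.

rec X | rec X  match (μ self-dual)
  ?Unit | !Unit  match
    &{ack,more} | &{ack,more}  ✗ choice polarity not flipped — not dual

NO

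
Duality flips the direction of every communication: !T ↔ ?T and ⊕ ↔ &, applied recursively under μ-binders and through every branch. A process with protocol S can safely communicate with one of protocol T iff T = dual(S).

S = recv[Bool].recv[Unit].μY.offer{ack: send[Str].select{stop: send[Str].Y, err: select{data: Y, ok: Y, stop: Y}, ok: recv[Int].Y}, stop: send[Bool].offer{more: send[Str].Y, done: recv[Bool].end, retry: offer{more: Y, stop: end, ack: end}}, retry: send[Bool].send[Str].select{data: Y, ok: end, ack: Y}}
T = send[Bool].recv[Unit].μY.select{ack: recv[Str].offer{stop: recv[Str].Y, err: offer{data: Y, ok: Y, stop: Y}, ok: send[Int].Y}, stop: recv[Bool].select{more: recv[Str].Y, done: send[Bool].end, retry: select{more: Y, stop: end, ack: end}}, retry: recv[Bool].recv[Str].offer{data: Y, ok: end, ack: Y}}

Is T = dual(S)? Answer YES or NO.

NO

recv[Bool] | send[Bool]  ✓
  recv[Unit] | recv[Unit]  ✗ same direction on both sides — not dual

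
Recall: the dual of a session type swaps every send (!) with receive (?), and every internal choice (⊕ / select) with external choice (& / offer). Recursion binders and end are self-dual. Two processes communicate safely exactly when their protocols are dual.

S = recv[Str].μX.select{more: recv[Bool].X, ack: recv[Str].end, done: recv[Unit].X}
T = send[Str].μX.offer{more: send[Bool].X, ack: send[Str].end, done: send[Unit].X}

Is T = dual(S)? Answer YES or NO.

YES

recv[Str] ‖ send[Str]  match
  μX ‖ μX  match (rec unchanged)
    select{more,ack,done} ‖ offer{more,ack,done}  match label sets agree
      case more:
        recv[Bool] ‖ send[Bool]  match
          X ‖ X  match
      case ack:
        recv[Str] ‖ send[Str]  match
          end ‖ end  match
      case done:
        recv[Unit] ‖ send[Unit]  match
          X ‖ X  match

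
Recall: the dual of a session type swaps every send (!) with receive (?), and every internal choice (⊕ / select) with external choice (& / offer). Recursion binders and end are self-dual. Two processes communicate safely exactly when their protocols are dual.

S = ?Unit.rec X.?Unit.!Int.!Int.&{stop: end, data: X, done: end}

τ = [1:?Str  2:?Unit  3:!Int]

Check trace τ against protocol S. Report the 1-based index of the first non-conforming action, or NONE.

[1] got ?Str, protocol expects ?Unit  ✗

1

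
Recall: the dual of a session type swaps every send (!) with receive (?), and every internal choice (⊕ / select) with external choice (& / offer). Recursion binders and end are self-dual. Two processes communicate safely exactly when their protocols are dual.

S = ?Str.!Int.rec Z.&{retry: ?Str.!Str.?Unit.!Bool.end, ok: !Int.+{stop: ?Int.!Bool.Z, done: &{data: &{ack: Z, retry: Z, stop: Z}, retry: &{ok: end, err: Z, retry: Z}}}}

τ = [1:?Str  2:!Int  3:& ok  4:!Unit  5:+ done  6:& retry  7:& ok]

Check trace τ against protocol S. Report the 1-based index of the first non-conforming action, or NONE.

4

@1 ?Str  ✓  cont: !Int.rec Z.…
@2 !Int  ✓  cont: rec Z.…
@3 & ok  ✓  cont: !Int.+{stop: ?Int.!Bool.rec Z.…, done: &{data: &{ack: rec Z.…, retry: rec Z.…, stop: rec Z.…}, retry: &{ok: end, err: rec Z.…, retry: rec Z.…}}}
@4 got !Unit, protocol expects !Int  ✗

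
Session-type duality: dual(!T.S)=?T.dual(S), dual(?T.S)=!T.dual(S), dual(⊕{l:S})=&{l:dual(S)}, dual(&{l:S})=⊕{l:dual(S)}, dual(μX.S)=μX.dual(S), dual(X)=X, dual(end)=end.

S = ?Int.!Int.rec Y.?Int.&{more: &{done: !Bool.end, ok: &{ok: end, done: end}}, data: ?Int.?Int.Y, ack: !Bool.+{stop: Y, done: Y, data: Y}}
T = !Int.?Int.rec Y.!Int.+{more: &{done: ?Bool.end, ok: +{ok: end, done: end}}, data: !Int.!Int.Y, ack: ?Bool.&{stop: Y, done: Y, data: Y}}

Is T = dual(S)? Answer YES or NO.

?Int vs !Int  ok
  !Int vs ?Int  ok
    rec Y vs rec Y  ok (μ self-dual)
      ?Int vs !Int  ok
        &{more,data,ack} vs +{more,data,ack}  ok label sets agree
          case more:
            &{done,ok} vs &{done,ok}  ✗ choice polarity not flipped — not dual

NO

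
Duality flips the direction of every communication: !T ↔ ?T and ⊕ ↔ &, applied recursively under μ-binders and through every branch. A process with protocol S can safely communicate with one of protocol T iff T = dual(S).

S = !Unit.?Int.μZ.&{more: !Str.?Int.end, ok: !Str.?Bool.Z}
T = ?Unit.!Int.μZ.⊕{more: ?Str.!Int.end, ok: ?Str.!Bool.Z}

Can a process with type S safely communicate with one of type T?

!Unit ‖ ?Unit  ✓
  ?Int ‖ !Int  ✓
    μZ ‖ μZ  ✓ (binder kept)
      &{more,ok} ‖ ⊕{more,ok}  ✓ labels match
        [more]
          !Str ‖ ?Str  ✓
            ?Int ‖ !Int  ✓
              end ‖ end  ✓
        [ok]
          !Str ‖ ?Str  ✓
            ?Bool ‖ !Bool  ✓
              Z ‖ Z  ✓

YES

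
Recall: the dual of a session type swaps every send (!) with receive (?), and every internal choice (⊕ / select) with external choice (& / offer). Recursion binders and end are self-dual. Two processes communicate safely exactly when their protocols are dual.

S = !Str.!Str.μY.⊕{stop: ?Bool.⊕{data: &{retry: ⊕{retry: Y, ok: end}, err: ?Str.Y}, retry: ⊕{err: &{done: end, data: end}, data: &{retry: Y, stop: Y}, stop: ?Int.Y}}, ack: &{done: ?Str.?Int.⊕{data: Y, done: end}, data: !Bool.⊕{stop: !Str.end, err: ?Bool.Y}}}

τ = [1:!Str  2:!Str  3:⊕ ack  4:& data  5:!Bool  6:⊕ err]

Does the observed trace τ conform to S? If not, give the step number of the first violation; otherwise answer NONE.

step 1: !Str  ok  residual = !Str.μY.…
step 2: !Str  ok  residual = μY.…
step 3: ⊕ ack  ok  residual = &{done: ?Str.?Int.⊕{data: μY.…, done: end}, data: !Bool.⊕{stop: !Str.end, err: ?Bool.μY.…}}
step 4: & data  ok  residual = !Bool.⊕{stop: !Str.end, err: ?Bool.μY.…}
step 5: !Bool  ok  residual = ⊕{stop: !Str.end, err: ?Bool.μY.…}
step 6: ⊕ err  ok  residual = ?Bool.μY.…
all 6 steps conform

NONE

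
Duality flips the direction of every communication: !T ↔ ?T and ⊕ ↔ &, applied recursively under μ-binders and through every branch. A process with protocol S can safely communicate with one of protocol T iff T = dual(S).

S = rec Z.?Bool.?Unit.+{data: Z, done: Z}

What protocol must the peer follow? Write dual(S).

rec Z.!Bool.!Unit.&{data: Z, done: Z}

rec Z → rec Z  (binder kept)
  ?Bool → !Bool
    ?Unit → !Unit
      +{data,done} → &{data,done}  (internal→external)
        case data:
          Z self-dual
        case done:
          Z self-dual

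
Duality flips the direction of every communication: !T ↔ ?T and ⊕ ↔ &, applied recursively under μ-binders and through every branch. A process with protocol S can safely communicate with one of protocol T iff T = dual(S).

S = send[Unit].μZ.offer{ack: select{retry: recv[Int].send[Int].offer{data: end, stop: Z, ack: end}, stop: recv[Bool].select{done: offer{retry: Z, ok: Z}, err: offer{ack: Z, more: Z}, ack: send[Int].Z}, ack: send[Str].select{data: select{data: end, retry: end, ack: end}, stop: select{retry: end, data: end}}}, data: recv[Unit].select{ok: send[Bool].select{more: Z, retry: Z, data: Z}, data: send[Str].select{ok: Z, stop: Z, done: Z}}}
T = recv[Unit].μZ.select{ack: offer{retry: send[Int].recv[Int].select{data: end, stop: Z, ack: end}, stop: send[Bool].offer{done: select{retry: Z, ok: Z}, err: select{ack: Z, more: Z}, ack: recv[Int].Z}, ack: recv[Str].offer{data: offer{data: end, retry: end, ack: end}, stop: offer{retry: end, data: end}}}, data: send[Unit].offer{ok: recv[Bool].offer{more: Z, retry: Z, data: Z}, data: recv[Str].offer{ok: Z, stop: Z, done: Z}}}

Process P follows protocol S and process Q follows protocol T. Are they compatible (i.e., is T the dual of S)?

send[Unit] vs recv[Unit]  ok
  μZ vs μZ  ok (μ self-dual)
    offer{ack,data} vs select{ack,data}  ok label sets agree
      [ack]
        select{retry,stop,ack} vs offer{retry,stop,ack}  ok label sets agree
          [retry]
            recv[Int] vs send[Int]  ok
              send[Int] vs recv[Int]  ok
                offer{data,stop,ack} vs select{data,stop,ack}  ok label sets agree
                  [data]
                    end vs end  ok
                  [stop]
                    Z vs Z  ok
                  [ack]
                    end vs end  ok
          [stop]
            recv[Bool] vs send[Bool]  ok
              select{done,err,ack} vs offer{done,err,ack}  ok label sets agree
                [done]
                  offer{retry,ok} vs select{retry,ok}  ok label sets agree
                    [retry]
                      Z vs Z  ok
                    [ok]
                      Z vs Z  ok
                [err]
                  offer{ack,more} vs select{ack,more}  ok label sets agree
                    [ack]
                      Z vs Z  ok
                    [more]
                      Z vs Z  ok
                [ack]
                  send[Int] vs recv[Int]  ok
                    Z vs Z  ok
          [ack]
            send[Str] vs recv[Str]  ok
              select{data,stop} vs offer{data,stop}  ok label sets agree
                [data]
                  select{data,retry,ack} vs offer{data,retry,ack}  ok label sets agree
                    [data]
                      end vs end  ok
                    [retry]
                      end vs end  ok
                    [ack]
                      end vs end  ok
                [stop]
                  select{retry,data} vs offer{retry,data}  ok label sets agree
                    [retry]
                      end vs end  ok
                    [data]
                      end vs end  ok
      [data]
        recv[Unit] vs send[Unit]  ok
          select{ok,data} vs offer{ok,data}  ok label sets agree
            [ok]
              send[Bool] vs recv[Bool]  ok
                select{more,retry,data} vs offer{more,retry,data}  ok label sets agree
                  [more]
                    Z vs Z  ok
                  [retry]
                    Z vs Z  ok
                  [data]
                    Z vs Z  ok
            [data]
              send[Str] vs recv[Str]  ok
                select{ok,stop,done} vs offer{ok,stop,done}  ok label sets agree
                  [ok]
                    Z vs Z  ok
                  [stop]
                    Z vs Z  ok
                  [done]
                    Z vs Z  ok

YES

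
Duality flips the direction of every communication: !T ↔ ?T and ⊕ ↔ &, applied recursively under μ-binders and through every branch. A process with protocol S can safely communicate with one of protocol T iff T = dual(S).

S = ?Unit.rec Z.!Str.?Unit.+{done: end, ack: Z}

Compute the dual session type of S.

?Unit = !Unit
  rec Z = rec Z  (binder kept)
    !Str = ?Str
      ?Unit = !Unit
        +{done,ack} = &{done,ack}  (internal→external)
          [done]
            dual(end) = end
          [ack]
            dual(Z) = Z

!Unit.rec Z.?Str.!Unit.&{done: end, ack: Z}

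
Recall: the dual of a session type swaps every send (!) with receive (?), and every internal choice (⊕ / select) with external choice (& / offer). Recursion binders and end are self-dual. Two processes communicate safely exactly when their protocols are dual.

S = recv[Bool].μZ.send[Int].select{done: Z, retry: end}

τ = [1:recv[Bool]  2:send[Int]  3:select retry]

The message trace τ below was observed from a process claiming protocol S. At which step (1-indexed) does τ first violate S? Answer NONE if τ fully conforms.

NONE

@1 recv[Bool]  ✓  residual = μZ.…
@2 send[Int]  ✓  residual = select{done: μZ.…, retry: end}
@3 select retry  ✓  residual = end
τ conforms to S (length 3)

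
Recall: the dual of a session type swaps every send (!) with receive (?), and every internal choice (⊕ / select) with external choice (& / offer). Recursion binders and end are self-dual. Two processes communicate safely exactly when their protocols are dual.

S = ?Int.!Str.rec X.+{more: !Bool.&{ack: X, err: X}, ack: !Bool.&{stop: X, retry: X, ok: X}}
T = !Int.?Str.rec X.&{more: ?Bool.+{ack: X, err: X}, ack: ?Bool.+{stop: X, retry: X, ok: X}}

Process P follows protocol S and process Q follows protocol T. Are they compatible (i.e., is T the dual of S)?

?Int | !Int  match
  !Str | ?Str  match
    rec X | rec X  match (rec unchanged)
      +{more,ack} | &{more,ack}  match labels match
        [more]
          !Bool | ?Bool  match
            &{ack,err} | +{ack,err}  match labels match
              [ack]
                X | X  match
              [err]
                X | X  match
        [ack]
          !Bool | ?Bool  match
            &{stop,retry,ok} | +{stop,retry,ok}  match labels match
              [stop]
                X | X  match
              [retry]
                X | X  match
              [ok]
                X | X  match

YES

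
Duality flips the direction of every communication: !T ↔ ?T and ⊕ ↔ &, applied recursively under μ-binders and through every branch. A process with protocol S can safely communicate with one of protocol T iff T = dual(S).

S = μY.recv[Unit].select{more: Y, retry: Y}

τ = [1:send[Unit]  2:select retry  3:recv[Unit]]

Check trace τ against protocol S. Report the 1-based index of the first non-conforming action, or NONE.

step 1: got send[Unit], protocol expects recv[Unit]  ✗

1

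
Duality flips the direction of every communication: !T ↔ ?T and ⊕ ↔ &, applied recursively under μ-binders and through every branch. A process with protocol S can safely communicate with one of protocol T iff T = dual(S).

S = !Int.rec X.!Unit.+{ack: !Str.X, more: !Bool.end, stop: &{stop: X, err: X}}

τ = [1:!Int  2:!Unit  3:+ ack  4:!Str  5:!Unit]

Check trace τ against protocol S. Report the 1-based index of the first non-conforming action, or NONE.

step 1: !Int  match  residual = rec X.…
step 2: !Unit  match  residual = +{ack: !Str.rec X.…, more: !Bool.end, stop: &{stop: rec X.…, err: rec X.…}}
step 3: + ack  match  residual = !Str.rec X.…
step 4: !Str  match  residual = rec X.…
step 5: !Unit  match  residual = +{ack: !Str.rec X.…, more: !Bool.end, stop: &{stop: rec X.…, err: rec X.…}}
τ conforms to S (length 5)

NONE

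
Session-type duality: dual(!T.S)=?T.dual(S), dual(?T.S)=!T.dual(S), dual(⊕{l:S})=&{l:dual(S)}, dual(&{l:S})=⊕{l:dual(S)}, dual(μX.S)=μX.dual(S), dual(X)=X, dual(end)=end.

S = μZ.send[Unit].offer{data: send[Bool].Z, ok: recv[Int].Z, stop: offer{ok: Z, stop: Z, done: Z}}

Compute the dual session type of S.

μZ.recv[Unit].select{data: recv[Bool].Z, ok: send[Int].Z, stop: select{ok: Z, stop: Z, done: Z}}

μZ = μZ  (binder kept)
  send[Unit] = recv[Unit]
    offer{data,ok,stop} = select{data,ok,stop}  (offer→select)
      [data]
        send[Bool] = recv[Bool]
          Z ↦ Z
      [ok]
        recv[Int] = send[Int]
          Z ↦ Z
      [stop]
        offer{ok,stop,done} = select{ok,stop,done}  (offer→select)
          [ok]
            Z ↦ Z
          [stop]
            Z ↦ Z
          [done]
            Z ↦ Z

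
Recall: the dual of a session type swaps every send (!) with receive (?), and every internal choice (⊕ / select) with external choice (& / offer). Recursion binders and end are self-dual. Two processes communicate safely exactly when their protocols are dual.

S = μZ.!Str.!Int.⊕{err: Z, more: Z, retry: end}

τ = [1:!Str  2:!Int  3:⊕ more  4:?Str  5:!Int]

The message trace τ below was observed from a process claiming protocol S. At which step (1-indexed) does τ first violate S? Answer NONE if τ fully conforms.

4

@1 !Str  ✓  now at !Int.⊕{err: μZ.…, more: μZ.…, retry: end}
@2 !Int  ✓  now at ⊕{err: μZ.…, more: μZ.…, retry: end}
@3 ⊕ more  ✓  now at μZ.…
@4 got ?Str, protocol expects !Str  ✗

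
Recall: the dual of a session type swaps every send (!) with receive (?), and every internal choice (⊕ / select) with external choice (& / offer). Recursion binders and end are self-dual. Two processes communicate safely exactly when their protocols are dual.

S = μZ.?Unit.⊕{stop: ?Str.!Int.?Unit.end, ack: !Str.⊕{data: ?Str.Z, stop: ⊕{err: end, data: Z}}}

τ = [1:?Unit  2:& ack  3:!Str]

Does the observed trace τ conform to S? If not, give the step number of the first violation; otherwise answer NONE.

[1] ?Unit  ok  now at ⊕{stop: ?Str.!Int.?Unit.end, ack: !Str.⊕{data: ?Str.μZ.…, stop: ⊕{err: end, data: μZ.…}}}
[2] got & ack, protocol expects ⊕ stop or ⊕ ack  ✗

2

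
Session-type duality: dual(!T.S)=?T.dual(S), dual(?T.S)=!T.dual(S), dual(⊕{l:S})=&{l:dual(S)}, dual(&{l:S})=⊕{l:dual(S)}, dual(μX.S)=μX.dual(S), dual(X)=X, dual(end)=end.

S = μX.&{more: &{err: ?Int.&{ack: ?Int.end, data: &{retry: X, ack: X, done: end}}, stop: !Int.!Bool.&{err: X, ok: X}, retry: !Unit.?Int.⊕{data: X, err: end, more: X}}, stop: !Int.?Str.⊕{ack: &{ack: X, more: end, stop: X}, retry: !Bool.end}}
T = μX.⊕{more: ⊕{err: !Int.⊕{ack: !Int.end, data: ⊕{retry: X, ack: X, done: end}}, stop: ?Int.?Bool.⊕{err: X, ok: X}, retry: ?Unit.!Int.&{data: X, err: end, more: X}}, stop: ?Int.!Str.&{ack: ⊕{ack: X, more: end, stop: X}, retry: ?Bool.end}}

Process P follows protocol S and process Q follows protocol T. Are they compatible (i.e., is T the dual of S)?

μX ‖ μX  ok (binder kept)
  &{more,stop} ‖ ⊕{more,stop}  ok label sets agree
    [more]
      &{err,stop,retry} ‖ ⊕{err,stop,retry}  ok label sets agree
        [err]
          ?Int ‖ !Int  ok
            &{ack,data} ‖ ⊕{ack,data}  ok label sets agree
              [ack]
                ?Int ‖ !Int  ok
                  end ‖ end  ok
              [data]
                &{retry,ack,done} ‖ ⊕{retry,ack,done}  ok label sets agree
                  [retry]
                    X ‖ X  ok
                  [ack]
                    X ‖ X  ok
                  [done]
                    end ‖ end  ok
        [stop]
          !Int ‖ ?Int  ok
            !Bool ‖ ?Bool  ok
              &{err,ok} ‖ ⊕{err,ok}  ok label sets agree
                [err]
                  X ‖ X  ok
                [ok]
                  X ‖ X  ok
        [retry]
          !Unit ‖ ?Unit  ok
            ?Int ‖ !Int  ok
              ⊕{data,err,more} ‖ &{data,err,more}  ok label sets agree
                [data]
                  X ‖ X  ok
                [err]
                  end ‖ end  ok
                [more]
                  X ‖ X  ok
    [stop]
      !Int ‖ ?Int  ok
        ?Str ‖ !Str  ok
          ⊕{ack,retry} ‖ &{ack,retry}  ok label sets agree
            [ack]
              &{ack,more,stop} ‖ ⊕{ack,more,stop}  ok label sets agree
                [ack]
                  X ‖ X  ok
                [more]
                  end ‖ end  ok
                [stop]
                  X ‖ X  ok
            [retry]
              !Bool ‖ ?Bool  ok
                end ‖ end  ok

YES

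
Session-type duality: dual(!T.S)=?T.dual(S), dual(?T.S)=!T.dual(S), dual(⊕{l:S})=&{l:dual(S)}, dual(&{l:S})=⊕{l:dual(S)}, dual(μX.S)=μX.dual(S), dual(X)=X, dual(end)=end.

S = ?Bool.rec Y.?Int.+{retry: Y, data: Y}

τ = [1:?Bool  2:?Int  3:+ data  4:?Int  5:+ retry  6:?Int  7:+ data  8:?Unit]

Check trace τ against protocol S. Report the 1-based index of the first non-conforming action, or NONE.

8

[1] ?Bool  match  cont: rec Y.…
[2] ?Int  match  cont: +{retry: rec Y.…, data: rec Y.…}
[3] + data  match  cont: rec Y.…
[4] ?Int  match  cont: +{retry: rec Y.…, data: rec Y.…}
[5] + retry  match  cont: rec Y.…
[6] ?Int  match  cont: +{retry: rec Y.…, data: rec Y.…}
[7] + data  match  cont: rec Y.…
[8] got ?Unit, protocol expects ?Int  ✗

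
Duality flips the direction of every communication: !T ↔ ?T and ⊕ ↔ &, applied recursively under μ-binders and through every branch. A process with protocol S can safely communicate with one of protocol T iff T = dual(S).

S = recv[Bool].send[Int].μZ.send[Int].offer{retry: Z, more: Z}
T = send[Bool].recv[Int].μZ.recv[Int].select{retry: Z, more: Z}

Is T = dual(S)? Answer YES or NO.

recv[Bool] | send[Bool]  match
  send[Int] | recv[Int]  match
    μZ | μZ  match (binder kept)
      send[Int] | recv[Int]  match
        offer{retry,more} | select{retry,more}  match labels match
          case retry:
            Z | Z  match
          case more:
            Z | Z  match

YES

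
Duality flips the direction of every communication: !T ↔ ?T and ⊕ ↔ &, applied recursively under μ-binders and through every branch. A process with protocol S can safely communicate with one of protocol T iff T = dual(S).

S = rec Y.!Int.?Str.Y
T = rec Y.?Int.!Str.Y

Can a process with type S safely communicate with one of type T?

YES

rec Y vs rec Y  match (rec unchanged)
  !Int vs ?Int  match
    ?Str vs !Str  match
      Y vs Y  match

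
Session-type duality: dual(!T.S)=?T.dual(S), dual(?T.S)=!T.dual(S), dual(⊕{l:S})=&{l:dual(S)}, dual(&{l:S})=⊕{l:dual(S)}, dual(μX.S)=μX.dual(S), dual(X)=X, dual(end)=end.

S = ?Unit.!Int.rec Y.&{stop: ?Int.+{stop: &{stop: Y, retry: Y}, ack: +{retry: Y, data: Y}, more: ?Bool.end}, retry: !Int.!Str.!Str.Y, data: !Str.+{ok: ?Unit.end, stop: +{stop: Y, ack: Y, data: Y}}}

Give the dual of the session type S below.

!Unit.?Int.rec Y.+{stop: !Int.&{stop: +{stop: Y, retry: Y}, ack: &{retry: Y, data: Y}, more: !Bool.end}, retry: ?Int.?Str.?Str.Y, data: ?Str.&{ok: !Unit.end, stop: &{stop: Y, ack: Y, data: Y}}}

?Unit → !Unit
  !Int → ?Int
    rec Y → rec Y  (μ self-dual)
      &{stop,retry,data} → +{stop,retry,data}  (external→internal)
        • stop:
          ?Int → !Int
            +{stop,ack,more} → &{stop,ack,more}  (⊕→&)
              • stop:
                &{stop,retry} → +{stop,retry}  (external→internal)
                  • stop:
                    dual(Y) = Y
                  • retry:
                    dual(Y) = Y
              • ack:
                +{retry,data} → &{retry,data}  (⊕→&)
                  • retry:
                    dual(Y) = Y
                  • data:
                    dual(Y) = Y
              • more:
                ?Bool → !Bool
                  dual(end) = end
        • retry:
          !Int → ?Int
            !Str → ?Str
              !Str → ?Str
                dual(Y) = Y
        • data:
          !Str → ?Str
            +{ok,stop} → &{ok,stop}  (⊕→&)
              • ok:
                ?Unit → !Unit
                  dual(end) = end
              • stop:
                +{stop,ack,data} → &{stop,ack,data}  (⊕→&)
                  • stop:
                    dual(Y) = Y
                  • ack:
                    dual(Y) = Y
                  • data:
                    dual(Y) = Y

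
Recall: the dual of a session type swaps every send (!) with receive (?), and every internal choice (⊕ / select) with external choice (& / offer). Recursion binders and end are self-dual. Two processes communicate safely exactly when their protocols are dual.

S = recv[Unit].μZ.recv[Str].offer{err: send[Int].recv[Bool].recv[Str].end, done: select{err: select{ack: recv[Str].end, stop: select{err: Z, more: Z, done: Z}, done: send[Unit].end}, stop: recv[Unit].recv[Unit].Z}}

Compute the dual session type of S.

send[Unit].μZ.send[Str].select{err: recv[Int].send[Bool].send[Str].end, done: offer{err: offer{ack: send[Str].end, stop: offer{err: Z, more: Z, done: Z}, done: recv[Unit].end}, stop: send[Unit].send[Unit].Z}}

recv[Unit] ↦ send[Unit]
  μZ ↦ μZ  (rec unchanged)
    recv[Str] ↦ send[Str]
      offer{err,done} ↦ select{err,done}  (external→internal)
        case err:
          send[Int] ↦ recv[Int]
            recv[Bool] ↦ send[Bool]
              recv[Str] ↦ send[Str]
                dual(end) = end
        case done:
          select{err,stop} ↦ offer{err,stop}  (select→offer)
            case err:
              select{ack,stop,done} ↦ offer{ack,stop,done}  (select→offer)
                case ack:
                  recv[Str] ↦ send[Str]
                    dual(end) = end
                case stop:
                  select{err,more,done} ↦ offer{err,more,done}  (select→offer)
                    case err:
                      dual(Z) = Z
                    case more:
                      dual(Z) = Z
                    case done:
                      dual(Z) = Z
                case done:
                  send[Unit] ↦ recv[Unit]
                    dual(end) = end
            case stop:
              recv[Unit] ↦ send[Unit]
                recv[Unit] ↦ send[Unit]
                  dual(Z) = Z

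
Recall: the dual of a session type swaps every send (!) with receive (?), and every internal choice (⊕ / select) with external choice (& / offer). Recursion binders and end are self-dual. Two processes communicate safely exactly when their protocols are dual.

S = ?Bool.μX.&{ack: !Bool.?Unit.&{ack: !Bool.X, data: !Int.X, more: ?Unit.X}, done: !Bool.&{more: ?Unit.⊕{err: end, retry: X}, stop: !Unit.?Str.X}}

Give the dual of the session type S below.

!Bool.μX.⊕{ack: ?Bool.!Unit.⊕{ack: ?Bool.X, data: ?Int.X, more: !Unit.X}, done: ?Bool.⊕{more: !Unit.&{err: end, retry: X}, stop: ?Unit.!Str.X}}

?Bool → !Bool
  μX → μX  (binder kept)
    &{ack,done} → ⊕{ack,done}  (offer→select)
      • ack:
        !Bool → ?Bool
          ?Unit → !Unit
            &{ack,data,more} → ⊕{ack,data,more}  (offer→select)
              • ack:
                !Bool → ?Bool
                  X self-dual
              • data:
                !Int → ?Int
                  X self-dual
              • more:
                ?Unit → !Unit
                  X self-dual
      • done:
        !Bool → ?Bool
          &{more,stop} → ⊕{more,stop}  (offer→select)
            • more:
              ?Unit → !Unit
                ⊕{err,retry} → &{err,retry}  (⊕→&)
                  • err:
                    end self-dual
                  • retry:
                    X self-dual
            • stop:
              !Unit → ?Unit
                ?Str → !Str
                  X self-dual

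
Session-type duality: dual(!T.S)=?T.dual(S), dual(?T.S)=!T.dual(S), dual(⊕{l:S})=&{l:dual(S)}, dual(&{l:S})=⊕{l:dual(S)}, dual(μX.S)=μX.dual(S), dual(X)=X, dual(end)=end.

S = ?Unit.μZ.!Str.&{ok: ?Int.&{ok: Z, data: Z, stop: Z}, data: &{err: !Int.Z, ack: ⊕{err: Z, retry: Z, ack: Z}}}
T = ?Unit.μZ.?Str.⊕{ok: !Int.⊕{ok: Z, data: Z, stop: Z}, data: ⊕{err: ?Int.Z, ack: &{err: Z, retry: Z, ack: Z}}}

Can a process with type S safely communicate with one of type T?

?Unit ‖ ?Unit  ✗ same direction on both sides — not dual

NO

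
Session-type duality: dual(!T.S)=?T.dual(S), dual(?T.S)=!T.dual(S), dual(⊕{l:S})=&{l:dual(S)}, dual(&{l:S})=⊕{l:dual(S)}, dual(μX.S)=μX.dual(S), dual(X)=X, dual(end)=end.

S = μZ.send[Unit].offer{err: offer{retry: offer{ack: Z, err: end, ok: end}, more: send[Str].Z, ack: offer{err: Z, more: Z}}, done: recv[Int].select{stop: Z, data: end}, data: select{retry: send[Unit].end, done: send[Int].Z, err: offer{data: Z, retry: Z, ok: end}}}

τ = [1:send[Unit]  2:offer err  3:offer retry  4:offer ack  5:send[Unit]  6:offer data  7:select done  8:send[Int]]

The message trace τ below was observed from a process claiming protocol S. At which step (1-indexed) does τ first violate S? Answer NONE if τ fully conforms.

NONE

[1] send[Unit]  match  cont: offer{err: offer{retry: offer{ack: μZ.…, err: end, ok: end}, more: send[Str].μZ.…, ack: offer{err: μZ.…, more: μZ.…}}, done: recv[Int].select{stop: μZ.…, data: end}, data: select{retry: send[Unit].end, done: send[Int].μZ.…, err: offer{data: μZ.…, retry: μZ.…, ok: end}}}
[2] offer err  match  cont: offer{retry: offer{ack: μZ.…, err: end, ok: end}, more: send[Str].μZ.…, ack: offer{err: μZ.…, more: μZ.…}}
[3] offer retry  match  cont: offer{ack: μZ.…, err: end, ok: end}
[4] offer ack  match  cont: μZ.…
[5] send[Unit]  match  cont: offer{err: offer{retry: offer{ack: μZ.…, err: end, ok: end}, more: send[Str].μZ.…, ack: offer{err: μZ.…, more: μZ.…}}, done: recv[Int].select{stop: μZ.…, data: end}, data: select{retry: send[Unit].end, done: send[Int].μZ.…, err: offer{data: μZ.…, retry: μZ.…, ok: end}}}
[6] offer data  match  cont: select{retry: send[Unit].end, done: send[Int].μZ.…, err: offer{data: μZ.…, retry: μZ.…, ok: end}}
[7] select done  match  cont: send[Int].μZ.…
[8] send[Int]  match  cont: μZ.…
trace exhausted — no violation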